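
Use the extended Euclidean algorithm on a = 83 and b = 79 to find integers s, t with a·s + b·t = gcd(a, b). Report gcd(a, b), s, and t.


Euclidean algorithm on (83, 79) — divide until remainder is 0:
  83 = 1 · 79 + 4
  79 = 19 · 4 + 3
  4 = 1 · 3 + 1
  3 = 3 · 1 + 0
gcd(83, 79) = 1.
Track Bezout coefficients alongside the remainders: start with r₀ = 83 = a·1 + b·0 (s = 1, t = 0) and r₁ = 79 = a·0 + b·1 (s = 0, t = 1); each new remainder r_{k+1} = r_{k-1} − q_k·r_k inherits s_{k+1} = s_{k-1} − q_k·s_k, t_{k+1} = t_{k-1} − q_k·t_k, so r_k = a·s_k + b·t_k at every step:
  q = 1: r = 4, s = 1 − 1·0 = 1, t = 0 − 1·1 = -1  (check: 83·1 + 79·(-1) = 4)
  q = 19: r = 3, s = 0 − 19·1 = -19, t = 1 − 19·(-1) = 20  (check: 83·(-19) + 79·20 = 3)
  q = 1: r = 1, s = 1 − 1·(-19) = 20, t = -1 − 1·20 = -21  (check: 83·20 + 79·(-21) = 1)
The row with r = 1 (the gcd) gives the Bezout coefficients s = 20, t = -21.
Result: 83 · (20) + 79 · (-21) = 1.

gcd(83, 79) = 1; s = 20, t = -21 (check: 83·20 + 79·(-21) = 1).


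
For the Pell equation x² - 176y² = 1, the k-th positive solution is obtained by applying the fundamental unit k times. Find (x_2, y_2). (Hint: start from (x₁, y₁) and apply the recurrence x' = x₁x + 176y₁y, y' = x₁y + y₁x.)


Step 1: Find the fundamental solution (x₁, y₁) of x² - 176y² = 1.
  Expand √176 as a continued fraction. a₀ = ⌊√176⌋ = 13; iterate m_{k+1} = d_k·a_k − m_k, d_{k+1} = (176 − m_{k+1}²)/d_k, a_{k+1} = ⌊(a₀ + m_{k+1})/d_{k+1}⌋ (starting m₀ = 0, d₀ = 1), with convergents p_k = a_k·p_{k-1} + p_{k-2}, q_k = a_k·q_{k-1} + q_{k-2} (p₋₁ = 1, q₋₁ = 0):
  k = 0: a₀ = 13; p₀/q₀ = 13/1; p₀² − 176·q₀² = 169 − 176 = -7.
  k = 1: m = 13, d = 7, a = ⌊(13 + 13)/7⌋ = 3; p/q = (3·13 + 1)/(3·1 + 0) = 40/3; p² − 176·q² = 1600 − 1584 = 16.
  k = 2: m = 8, d = 16, a = ⌊(13 + 8)/16⌋ = 1; p/q = (1·40 + 13)/(1·3 + 1) = 53/4; p² − 176·q² = 2809 − 2816 = -7.
  k = 3: m = 8, d = 7, a = ⌊(13 + 8)/7⌋ = 3; p/q = (3·53 + 40)/(3·4 + 3) = 199/15; p² − 176·q² = 39601 − 39600 = 1.
  The first convergent with p² − 176·q² = 1 gives the fundamental solution (x₁, y₁) = (199, 15).
Step 2: Apply the recurrence (x_{n+1}, y_{n+1}) = (x₁x_n + 176y₁y_n, x₁y_n + y₁x_n) repeatedly.
  From (x_1, y_1) = (199, 15): x_2 = 199·199 + 176·15·15 = 79201; y_2 = 199·15 + 15·199 = 5970.
Step 3: Verify x_2² - 176·y_2² = 6272798401 - 6272798400 = 1 (should be 1). ✓

(x_1, y_1) = (199, 15); (x_2, y_2) = (79201, 5970).


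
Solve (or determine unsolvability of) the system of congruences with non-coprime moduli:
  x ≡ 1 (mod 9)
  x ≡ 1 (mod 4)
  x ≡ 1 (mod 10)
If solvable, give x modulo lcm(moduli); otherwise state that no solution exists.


Moduli 9, 4, 10 are not pairwise coprime, so CRT works modulo lcm(m_i) when all pairwise compatibility conditions hold.
Pairwise compatibility: gcd(m_i, m_j) must divide a_i - a_j for every pair.
Merge one congruence at a time:
  Start: x ≡ 1 (mod 9).
  Combine with x ≡ 1 (mod 4): gcd(9, 4) = 1; 1 - 1 = 0, which IS divisible by 1, so compatible.
    Write x = 1 + 9·t and substitute into x ≡ 1 (mod 4): 9·t ≡ 1 − 1 = 0 (mod 4).
    Reduce coefficients mod 4: 1·t ≡ 0 (mod 4).
    So t ≡ 0 (mod 4).
    Then x = 1 + 9·0 = 1, valid modulo lcm(9, 4) = 36: x ≡ 1 (mod 36).
  Combine with x ≡ 1 (mod 10): gcd(36, 10) = 2; 1 - 1 = 0, which IS divisible by 2, so compatible.
    Write x = 1 + 36·t and substitute into x ≡ 1 (mod 10): 36·t ≡ 1 − 1 = 0 (mod 10).
    Divide the congruence (and modulus) by g = 2: 18·t ≡ 0 (mod 5).
    Reduce coefficients mod 5: 3·t ≡ 0 (mod 5).
    The inverse of 3 mod 5 is 2 (since 3·2 = 6 = 1·5 + 1), so t ≡ 2·0 = 0 ≡ 0 (mod 5).
    Then x = 1 + 36·0 = 1, valid modulo lcm(36, 10) = 180: x ≡ 1 (mod 180).
Verify: 1 mod 9 = 1, 1 mod 4 = 1, 1 mod 10 = 1.

x ≡ 1 (mod 180).


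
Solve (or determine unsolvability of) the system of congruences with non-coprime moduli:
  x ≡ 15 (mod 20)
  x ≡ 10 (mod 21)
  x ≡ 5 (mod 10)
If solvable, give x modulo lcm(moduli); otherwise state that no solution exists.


Moduli 20, 21, 10 are not pairwise coprime, so CRT works modulo lcm(m_i) when all pairwise compatibility conditions hold.
Pairwise compatibility: gcd(m_i, m_j) must divide a_i - a_j for every pair.
Merge one congruence at a time:
  Start: x ≡ 15 (mod 20).
  Combine with x ≡ 10 (mod 21): gcd(20, 21) = 1; 10 - 15 = -5, which IS divisible by 1, so compatible.
    Write x = 15 + 20·t and substitute into x ≡ 10 (mod 21): 20·t ≡ 10 − 15 = -5 (mod 21).
    Reduce coefficients mod 21: 20·t ≡ 16 (mod 21).
    The inverse of 20 mod 21 is 20 (since 20·20 = 400 = 19·21 + 1), so t ≡ 20·16 = 320 ≡ 5 (mod 21).
    Then x = 15 + 20·5 = 115, valid modulo lcm(20, 21) = 420: x ≡ 115 (mod 420).
  Combine with x ≡ 5 (mod 10): gcd(420, 10) = 10; 5 - 115 = -110, which IS divisible by 10, so compatible.
    Write x = 115 + 420·t and substitute into x ≡ 5 (mod 10): 420·t ≡ 5 − 115 = -110 (mod 10).
    Divide the congruence (and modulus) by g = 10: 42·t ≡ -11 (mod 1).
    Modulo 1 every t works; take t = 0.
    Then x = 115 + 420·0 = 115, valid modulo lcm(420, 10) = 420: x ≡ 115 (mod 420).
Verify: 115 mod 20 = 15, 115 mod 21 = 10, 115 mod 10 = 5.

x ≡ 115 (mod 420).


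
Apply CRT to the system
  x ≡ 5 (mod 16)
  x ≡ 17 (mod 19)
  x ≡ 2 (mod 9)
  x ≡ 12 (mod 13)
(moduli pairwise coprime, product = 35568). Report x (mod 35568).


Product of moduli M = 16 · 19 · 9 · 13 = 35568.
Merge one congruence at a time:
  Start: x ≡ 5 (mod 16).
  Combine with x ≡ 17 (mod 19); new modulus lcm = 304.
    Write x = 5 + 16·t and substitute into x ≡ 17 (mod 19): 16·t ≡ 17 − 5 = 12 (mod 19).
    The inverse of 16 mod 19 is 6 (since 16·6 = 96 = 5·19 + 1), so t ≡ 6·12 = 72 ≡ 15 (mod 19).
    Then x = 5 + 16·15 = 245, valid modulo lcm(16, 19) = 304: x ≡ 245 (mod 304).
  Combine with x ≡ 2 (mod 9); new modulus lcm = 2736.
    Write x = 245 + 304·t and substitute into x ≡ 2 (mod 9): 304·t ≡ 2 − 245 = -243 (mod 9).
    Reduce coefficients mod 9: 7·t ≡ 0 (mod 9).
    The inverse of 7 mod 9 is 4 (since 7·4 = 28 = 3·9 + 1), so t ≡ 4·0 = 0 ≡ 0 (mod 9).
    Then x = 245 + 304·0 = 245, valid modulo lcm(304, 9) = 2736: x ≡ 245 (mod 2736).
  Combine with x ≡ 12 (mod 13); new modulus lcm = 35568.
    Write x = 245 + 2736·t and substitute into x ≡ 12 (mod 13): 2736·t ≡ 12 − 245 = -233 (mod 13).
    Reduce coefficients mod 13: 6·t ≡ 1 (mod 13).
    The inverse of 6 mod 13 is 11 (since 6·11 = 66 = 5·13 + 1), so t ≡ 11·1 = 11 ≡ 11 (mod 13).
    Then x = 245 + 2736·11 = 30341, valid modulo lcm(2736, 13) = 35568: x ≡ 30341 (mod 35568).
Verify against each original: 30341 mod 16 = 5, 30341 mod 19 = 17, 30341 mod 9 = 2, 30341 mod 13 = 12.

x ≡ 30341 (mod 35568).


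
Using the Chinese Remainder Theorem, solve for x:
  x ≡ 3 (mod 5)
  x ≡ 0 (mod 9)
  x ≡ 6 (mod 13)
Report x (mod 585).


Moduli 5, 9, 13 are pairwise coprime; by CRT there is a unique solution modulo M = 5 · 9 · 13 = 585.
Solve pairwise, accumulating the modulus:
  Start with x ≡ 3 (mod 5).
  Combine with x ≡ 0 (mod 9): since gcd(5, 9) = 1, we get a unique residue mod 45.
    Write x = 3 + 5·t and substitute into x ≡ 0 (mod 9): 5·t ≡ 0 − 3 = -3 (mod 9).
    Reduce coefficients mod 9: 5·t ≡ 6 (mod 9).
    The inverse of 5 mod 9 is 2 (since 5·2 = 10 = 1·9 + 1), so t ≡ 2·6 = 12 ≡ 3 (mod 9).
    Then x = 3 + 5·3 = 18, valid modulo lcm(5, 9) = 45: x ≡ 18 (mod 45).
  Combine with x ≡ 6 (mod 13): since gcd(45, 13) = 1, we get a unique residue mod 585.
    Write x = 18 + 45·t and substitute into x ≡ 6 (mod 13): 45·t ≡ 6 − 18 = -12 (mod 13).
    Reduce coefficients mod 13: 6·t ≡ 1 (mod 13).
    The inverse of 6 mod 13 is 11 (since 6·11 = 66 = 5·13 + 1), so t ≡ 11·1 = 11 ≡ 11 (mod 13).
    Then x = 18 + 45·11 = 513, valid modulo lcm(45, 13) = 585: x ≡ 513 (mod 585).
Verify: 513 mod 5 = 3 ✓, 513 mod 9 = 0 ✓, 513 mod 13 = 6 ✓.

x ≡ 513 (mod 585).


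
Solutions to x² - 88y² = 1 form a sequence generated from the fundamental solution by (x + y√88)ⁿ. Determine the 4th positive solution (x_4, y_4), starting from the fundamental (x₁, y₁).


Step 1: Find the fundamental solution (x₁, y₁) of x² - 88y² = 1.
  Expand √88 as a continued fraction. a₀ = ⌊√88⌋ = 9; iterate m_{k+1} = d_k·a_k − m_k, d_{k+1} = (88 − m_{k+1}²)/d_k, a_{k+1} = ⌊(a₀ + m_{k+1})/d_{k+1}⌋ (starting m₀ = 0, d₀ = 1), with convergents p_k = a_k·p_{k-1} + p_{k-2}, q_k = a_k·q_{k-1} + q_{k-2} (p₋₁ = 1, q₋₁ = 0):
  k = 0: a₀ = 9; p₀/q₀ = 9/1; p₀² − 88·q₀² = 81 − 88 = -7.
  k = 1: m = 9, d = 7, a = ⌊(9 + 9)/7⌋ = 2; p/q = (2·9 + 1)/(2·1 + 0) = 19/2; p² − 88·q² = 361 − 352 = 9.
  k = 2: m = 5, d = 9, a = ⌊(9 + 5)/9⌋ = 1; p/q = (1·19 + 9)/(1·2 + 1) = 28/3; p² − 88·q² = 784 − 792 = -8.
  k = 3: m = 4, d = 8, a = ⌊(9 + 4)/8⌋ = 1; p/q = (1·28 + 19)/(1·3 + 2) = 47/5; p² − 88·q² = 2209 − 2200 = 9.
  k = 4: m = 4, d = 9, a = ⌊(9 + 4)/9⌋ = 1; p/q = (1·47 + 28)/(1·5 + 3) = 75/8; p² − 88·q² = 5625 − 5632 = -7.
  k = 5: m = 5, d = 7, a = ⌊(9 + 5)/7⌋ = 2; p/q = (2·75 + 47)/(2·8 + 5) = 197/21; p² − 88·q² = 38809 − 38808 = 1.
  The first convergent with p² − 88·q² = 1 gives the fundamental solution (x₁, y₁) = (197, 21).
Step 2: Apply the recurrence (x_{n+1}, y_{n+1}) = (x₁x_n + 88y₁y_n, x₁y_n + y₁x_n) repeatedly.
  From (x_1, y_1) = (197, 21): x_2 = 197·197 + 88·21·21 = 77617; y_2 = 197·21 + 21·197 = 8274.
  From (x_2, y_2) = (77617, 8274): x_3 = 197·77617 + 88·21·8274 = 30580901; y_3 = 197·8274 + 21·77617 = 3259935.
  From (x_3, y_3) = (30580901, 3259935): x_4 = 197·30580901 + 88·21·3259935 = 12048797377; y_4 = 197·3259935 + 21·30580901 = 1284406116.
Step 3: Verify x_4² - 88·y_4² = 145173518232002080129 - 145173518232002080128 = 1 (should be 1). ✓

(x_1, y_1) = (197, 21); (x_4, y_4) = (12048797377, 1284406116).


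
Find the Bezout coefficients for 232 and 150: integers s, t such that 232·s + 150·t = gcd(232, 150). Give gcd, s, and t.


Euclidean algorithm on (232, 150) — divide until remainder is 0:
  232 = 1 · 150 + 82
  150 = 1 · 82 + 68
  82 = 1 · 68 + 14
  68 = 4 · 14 + 12
  14 = 1 · 12 + 2
  12 = 6 · 2 + 0
gcd(232, 150) = 2.
Track Bezout coefficients alongside the remainders: start with r₀ = 232 = a·1 + b·0 (s = 1, t = 0) and r₁ = 150 = a·0 + b·1 (s = 0, t = 1); each new remainder r_{k+1} = r_{k-1} − q_k·r_k inherits s_{k+1} = s_{k-1} − q_k·s_k, t_{k+1} = t_{k-1} − q_k·t_k, so r_k = a·s_k + b·t_k at every step:
  q = 1: r = 82, s = 1 − 1·0 = 1, t = 0 − 1·1 = -1  (check: 232·1 + 150·(-1) = 82)
  q = 1: r = 68, s = 0 − 1·1 = -1, t = 1 − 1·(-1) = 2  (check: 232·(-1) + 150·2 = 68)
  q = 1: r = 14, s = 1 − 1·(-1) = 2, t = -1 − 1·2 = -3  (check: 232·2 + 150·(-3) = 14)
  q = 4: r = 12, s = -1 − 4·2 = -9, t = 2 − 4·(-3) = 14  (check: 232·(-9) + 150·14 = 12)
  q = 1: r = 2, s = 2 − 1·(-9) = 11, t = -3 − 1·14 = -17  (check: 232·11 + 150·(-17) = 2)
The row with r = 2 (the gcd) gives the Bezout coefficients s = 11, t = -17.
Result: 232 · (11) + 150 · (-17) = 2.

gcd(232, 150) = 2; s = 11, t = -17 (check: 232·11 + 150·(-17) = 2).


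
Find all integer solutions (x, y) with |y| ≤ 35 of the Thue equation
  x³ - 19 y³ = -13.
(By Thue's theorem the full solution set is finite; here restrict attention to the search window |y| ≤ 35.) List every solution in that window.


The equation is x³ - 19y³ = -13. For fixed y, x³ = 19·y³ − 13, so a solution requires the RHS to be a perfect cube.
Strategy: iterate y from -35 to 35, compute RHS = 19·y³ − 13, and check whether it is a (positive or negative) perfect cube.
Check small values of y:
  y = 0: RHS = -13 is not a perfect cube.
  y = 1: RHS = 6 is not a perfect cube.
  y = -1: RHS = -32 is not a perfect cube.
  y = 2: RHS = 139 is not a perfect cube.
  y = -2: RHS = -165 is not a perfect cube.
  y = 3: RHS = 500 is not a perfect cube.
  y = -3: RHS = -526 is not a perfect cube.
Continuing the search up to |y| = 35 finds no solutions either.
No (x, y) in the scanned range satisfies the equation.

No integer solutions with |y| ≤ 35.


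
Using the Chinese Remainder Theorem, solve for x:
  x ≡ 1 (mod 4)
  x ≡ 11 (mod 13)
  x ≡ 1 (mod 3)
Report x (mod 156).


Moduli 4, 13, 3 are pairwise coprime; by CRT there is a unique solution modulo M = 4 · 13 · 3 = 156.
Solve pairwise, accumulating the modulus:
  Start with x ≡ 1 (mod 4).
  Combine with x ≡ 11 (mod 13): since gcd(4, 13) = 1, we get a unique residue mod 52.
    Write x = 1 + 4·t and substitute into x ≡ 11 (mod 13): 4·t ≡ 11 − 1 = 10 (mod 13).
    The inverse of 4 mod 13 is 10 (since 4·10 = 40 = 3·13 + 1), so t ≡ 10·10 = 100 ≡ 9 (mod 13).
    Then x = 1 + 4·9 = 37, valid modulo lcm(4, 13) = 52: x ≡ 37 (mod 52).
  Combine with x ≡ 1 (mod 3): since gcd(52, 3) = 1, we get a unique residue mod 156.
    Write x = 37 + 52·t and substitute into x ≡ 1 (mod 3): 52·t ≡ 1 − 37 = -36 (mod 3).
    Reduce coefficients mod 3: 1·t ≡ 0 (mod 3).
    So t ≡ 0 (mod 3).
    Then x = 37 + 52·0 = 37, valid modulo lcm(52, 3) = 156: x ≡ 37 (mod 156).
Verify: 37 mod 4 = 1 ✓, 37 mod 13 = 11 ✓, 37 mod 3 = 1 ✓.

x ≡ 37 (mod 156).


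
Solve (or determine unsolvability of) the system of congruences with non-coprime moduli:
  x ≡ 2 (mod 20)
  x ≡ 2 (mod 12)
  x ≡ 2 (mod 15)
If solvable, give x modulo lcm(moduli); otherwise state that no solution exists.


Moduli 20, 12, 15 are not pairwise coprime, so CRT works modulo lcm(m_i) when all pairwise compatibility conditions hold.
Pairwise compatibility: gcd(m_i, m_j) must divide a_i - a_j for every pair.
Merge one congruence at a time:
  Start: x ≡ 2 (mod 20).
  Combine with x ≡ 2 (mod 12): gcd(20, 12) = 4; 2 - 2 = 0, which IS divisible by 4, so compatible.
    Write x = 2 + 20·t and substitute into x ≡ 2 (mod 12): 20·t ≡ 2 − 2 = 0 (mod 12).
    Divide the congruence (and modulus) by g = 4: 5·t ≡ 0 (mod 3).
    Reduce coefficients mod 3: 2·t ≡ 0 (mod 3).
    The inverse of 2 mod 3 is 2 (since 2·2 = 4 = 1·3 + 1), so t ≡ 2·0 = 0 ≡ 0 (mod 3).
    Then x = 2 + 20·0 = 2, valid modulo lcm(20, 12) = 60: x ≡ 2 (mod 60).
  Combine with x ≡ 2 (mod 15): gcd(60, 15) = 15; 2 - 2 = 0, which IS divisible by 15, so compatible.
    Write x = 2 + 60·t and substitute into x ≡ 2 (mod 15): 60·t ≡ 2 − 2 = 0 (mod 15).
    Divide the congruence (and modulus) by g = 15: 4·t ≡ 0 (mod 1).
    Modulo 1 every t works; take t = 0.
    Then x = 2 + 60·0 = 2, valid modulo lcm(60, 15) = 60: x ≡ 2 (mod 60).
Verify: 2 mod 20 = 2, 2 mod 12 = 2, 2 mod 15 = 2.

x ≡ 2 (mod 60).


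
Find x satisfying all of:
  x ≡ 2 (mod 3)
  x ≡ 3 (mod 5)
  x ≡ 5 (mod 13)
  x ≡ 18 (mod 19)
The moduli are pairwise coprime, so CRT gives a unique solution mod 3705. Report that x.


Product of moduli M = 3 · 5 · 13 · 19 = 3705.
Merge one congruence at a time:
  Start: x ≡ 2 (mod 3).
  Combine with x ≡ 3 (mod 5); new modulus lcm = 15.
    Write x = 2 + 3·t and substitute into x ≡ 3 (mod 5): 3·t ≡ 3 − 2 = 1 (mod 5).
    The inverse of 3 mod 5 is 2 (since 3·2 = 6 = 1·5 + 1), so t ≡ 2·1 = 2 ≡ 2 (mod 5).
    Then x = 2 + 3·2 = 8, valid modulo lcm(3, 5) = 15: x ≡ 8 (mod 15).
  Combine with x ≡ 5 (mod 13); new modulus lcm = 195.
    Write x = 8 + 15·t and substitute into x ≡ 5 (mod 13): 15·t ≡ 5 − 8 = -3 (mod 13).
    Reduce coefficients mod 13: 2·t ≡ 10 (mod 13).
    The inverse of 2 mod 13 is 7 (since 2·7 = 14 = 1·13 + 1), so t ≡ 7·10 = 70 ≡ 5 (mod 13).
    Then x = 8 + 15·5 = 83, valid modulo lcm(15, 13) = 195: x ≡ 83 (mod 195).
  Combine with x ≡ 18 (mod 19); new modulus lcm = 3705.
    Write x = 83 + 195·t and substitute into x ≡ 18 (mod 19): 195·t ≡ 18 − 83 = -65 (mod 19).
    Reduce coefficients mod 19: 5·t ≡ 11 (mod 19).
    The inverse of 5 mod 19 is 4 (since 5·4 = 20 = 1·19 + 1), so t ≡ 4·11 = 44 ≡ 6 (mod 19).
    Then x = 83 + 195·6 = 1253, valid modulo lcm(195, 19) = 3705: x ≡ 1253 (mod 3705).
Verify against each original: 1253 mod 3 = 2, 1253 mod 5 = 3, 1253 mod 13 = 5, 1253 mod 19 = 18.

x ≡ 1253 (mod 3705).


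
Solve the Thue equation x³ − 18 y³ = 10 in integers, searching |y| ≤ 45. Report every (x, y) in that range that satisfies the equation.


The equation is x³ - 18y³ = 10. For fixed y, x³ = 18·y³ + 10, so a solution requires the RHS to be a perfect cube.
Strategy: iterate y from -45 to 45, compute RHS = 18·y³ + 10, and check whether it is a (positive or negative) perfect cube.
Check small values of y:
  y = 0: RHS = 10 is not a perfect cube.
  y = 1: RHS = 28 is not a perfect cube.
  y = -1: RHS = -8 = (-2)³ ⇒ x = -2 works.
  y = 2: RHS = 154 is not a perfect cube.
  y = -2: RHS = -134 is not a perfect cube.
  y = 3: RHS = 496 is not a perfect cube.
  y = -3: RHS = -476 is not a perfect cube.
Continuing the search up to |y| = 45 finds no further solutions beyond those listed.
Collected solutions: (-2, -1).

Solutions (with |y| ≤ 45): (-2, -1).


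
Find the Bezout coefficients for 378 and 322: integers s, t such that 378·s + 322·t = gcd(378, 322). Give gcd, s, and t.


Euclidean algorithm on (378, 322) — divide until remainder is 0:
  378 = 1 · 322 + 56
  322 = 5 · 56 + 42
  56 = 1 · 42 + 14
  42 = 3 · 14 + 0
gcd(378, 322) = 14.
Track Bezout coefficients alongside the remainders: start with r₀ = 378 = a·1 + b·0 (s = 1, t = 0) and r₁ = 322 = a·0 + b·1 (s = 0, t = 1); each new remainder r_{k+1} = r_{k-1} − q_k·r_k inherits s_{k+1} = s_{k-1} − q_k·s_k, t_{k+1} = t_{k-1} − q_k·t_k, so r_k = a·s_k + b·t_k at every step:
  q = 1: r = 56, s = 1 − 1·0 = 1, t = 0 − 1·1 = -1  (check: 378·1 + 322·(-1) = 56)
  q = 5: r = 42, s = 0 − 5·1 = -5, t = 1 − 5·(-1) = 6  (check: 378·(-5) + 322·6 = 42)
  q = 1: r = 14, s = 1 − 1·(-5) = 6, t = -1 − 1·6 = -7  (check: 378·6 + 322·(-7) = 14)
The row with r = 14 (the gcd) gives the Bezout coefficients s = 6, t = -7.
Result: 378 · (6) + 322 · (-7) = 14.

gcd(378, 322) = 14; s = 6, t = -7 (check: 378·6 + 322·(-7) = 14).


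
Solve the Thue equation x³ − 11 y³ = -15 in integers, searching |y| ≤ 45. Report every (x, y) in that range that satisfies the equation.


The equation is x³ - 11y³ = -15. For fixed y, x³ = 11·y³ − 15, so a solution requires the RHS to be a perfect cube.
Strategy: iterate y from -45 to 45, compute RHS = 11·y³ − 15, and check whether it is a (positive or negative) perfect cube.
Check small values of y:
  y = 0: RHS = -15 is not a perfect cube.
  y = 1: RHS = -4 is not a perfect cube.
  y = -1: RHS = -26 is not a perfect cube.
  y = 2: RHS = 73 is not a perfect cube.
  y = -2: RHS = -103 is not a perfect cube.
  y = 3: RHS = 282 is not a perfect cube.
  y = -3: RHS = -312 is not a perfect cube.
Continuing the search up to |y| = 45 finds no solutions either.
No (x, y) in the scanned range satisfies the equation.

No integer solutions with |y| ≤ 45.


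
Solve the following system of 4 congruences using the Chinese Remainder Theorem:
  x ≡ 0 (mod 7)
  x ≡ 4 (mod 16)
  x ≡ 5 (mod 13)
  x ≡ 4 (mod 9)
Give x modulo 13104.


Product of moduli M = 7 · 16 · 13 · 9 = 13104.
Merge one congruence at a time:
  Start: x ≡ 0 (mod 7).
  Combine with x ≡ 4 (mod 16); new modulus lcm = 112.
    Write x = 0 + 7·t and substitute into x ≡ 4 (mod 16): 7·t ≡ 4 − 0 = 4 (mod 16).
    The inverse of 7 mod 16 is 7 (since 7·7 = 49 = 3·16 + 1), so t ≡ 7·4 = 28 ≡ 12 (mod 16).
    Then x = 0 + 7·12 = 84, valid modulo lcm(7, 16) = 112: x ≡ 84 (mod 112).
  Combine with x ≡ 5 (mod 13); new modulus lcm = 1456.
    Write x = 84 + 112·t and substitute into x ≡ 5 (mod 13): 112·t ≡ 5 − 84 = -79 (mod 13).
    Reduce coefficients mod 13: 8·t ≡ 12 (mod 13).
    The inverse of 8 mod 13 is 5 (since 8·5 = 40 = 3·13 + 1), so t ≡ 5·12 = 60 ≡ 8 (mod 13).
    Then x = 84 + 112·8 = 980, valid modulo lcm(112, 13) = 1456: x ≡ 980 (mod 1456).
  Combine with x ≡ 4 (mod 9); new modulus lcm = 13104.
    Write x = 980 + 1456·t and substitute into x ≡ 4 (mod 9): 1456·t ≡ 4 − 980 = -976 (mod 9).
    Reduce coefficients mod 9: 7·t ≡ 5 (mod 9).
    The inverse of 7 mod 9 is 4 (since 7·4 = 28 = 3·9 + 1), so t ≡ 4·5 = 20 ≡ 2 (mod 9).
    Then x = 980 + 1456·2 = 3892, valid modulo lcm(1456, 9) = 13104: x ≡ 3892 (mod 13104).
Verify against each original: 3892 mod 7 = 0, 3892 mod 16 = 4, 3892 mod 13 = 5, 3892 mod 9 = 4.

x ≡ 3892 (mod 13104).


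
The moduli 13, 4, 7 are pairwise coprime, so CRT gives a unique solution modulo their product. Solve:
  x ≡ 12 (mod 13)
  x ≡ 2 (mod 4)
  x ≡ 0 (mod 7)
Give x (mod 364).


Moduli 13, 4, 7 are pairwise coprime; by CRT there is a unique solution modulo M = 13 · 4 · 7 = 364.
Solve pairwise, accumulating the modulus:
  Start with x ≡ 12 (mod 13).
  Combine with x ≡ 2 (mod 4): since gcd(13, 4) = 1, we get a unique residue mod 52.
    Write x = 12 + 13·t and substitute into x ≡ 2 (mod 4): 13·t ≡ 2 − 12 = -10 (mod 4).
    Reduce coefficients mod 4: 1·t ≡ 2 (mod 4).
    So t ≡ 2 (mod 4).
    Then x = 12 + 13·2 = 38, valid modulo lcm(13, 4) = 52: x ≡ 38 (mod 52).
  Combine with x ≡ 0 (mod 7): since gcd(52, 7) = 1, we get a unique residue mod 364.
    Write x = 38 + 52·t and substitute into x ≡ 0 (mod 7): 52·t ≡ 0 − 38 = -38 (mod 7).
    Reduce coefficients mod 7: 3·t ≡ 4 (mod 7).
    The inverse of 3 mod 7 is 5 (since 3·5 = 15 = 2·7 + 1), so t ≡ 5·4 = 20 ≡ 6 (mod 7).
    Then x = 38 + 52·6 = 350, valid modulo lcm(52, 7) = 364: x ≡ 350 (mod 364).
Verify: 350 mod 13 = 12 ✓, 350 mod 4 = 2 ✓, 350 mod 7 = 0 ✓.

x ≡ 350 (mod 364).


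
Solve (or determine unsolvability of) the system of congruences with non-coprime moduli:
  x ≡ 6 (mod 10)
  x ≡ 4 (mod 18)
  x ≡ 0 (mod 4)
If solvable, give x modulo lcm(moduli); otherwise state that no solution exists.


Moduli 10, 18, 4 are not pairwise coprime, so CRT works modulo lcm(m_i) when all pairwise compatibility conditions hold.
Pairwise compatibility: gcd(m_i, m_j) must divide a_i - a_j for every pair.
Merge one congruence at a time:
  Start: x ≡ 6 (mod 10).
  Combine with x ≡ 4 (mod 18): gcd(10, 18) = 2; 4 - 6 = -2, which IS divisible by 2, so compatible.
    Write x = 6 + 10·t and substitute into x ≡ 4 (mod 18): 10·t ≡ 4 − 6 = -2 (mod 18).
    Divide the congruence (and modulus) by g = 2: 5·t ≡ -1 (mod 9).
    Reduce coefficients mod 9: 5·t ≡ 8 (mod 9).
    The inverse of 5 mod 9 is 2 (since 5·2 = 10 = 1·9 + 1), so t ≡ 2·8 = 16 ≡ 7 (mod 9).
    Then x = 6 + 10·7 = 76, valid modulo lcm(10, 18) = 90: x ≡ 76 (mod 90).
  Combine with x ≡ 0 (mod 4): gcd(90, 4) = 2; 0 - 76 = -76, which IS divisible by 2, so compatible.
    Write x = 76 + 90·t and substitute into x ≡ 0 (mod 4): 90·t ≡ 0 − 76 = -76 (mod 4).
    Divide the congruence (and modulus) by g = 2: 45·t ≡ -38 (mod 2).
    Reduce coefficients mod 2: 1·t ≡ 0 (mod 2).
    So t ≡ 0 (mod 2).
    Then x = 76 + 90·0 = 76, valid modulo lcm(90, 4) = 180: x ≡ 76 (mod 180).
Verify: 76 mod 10 = 6, 76 mod 18 = 4, 76 mod 4 = 0.

x ≡ 76 (mod 180).


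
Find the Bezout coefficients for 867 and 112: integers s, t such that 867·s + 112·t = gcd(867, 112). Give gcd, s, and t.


Euclidean algorithm on (867, 112) — divide until remainder is 0:
  867 = 7 · 112 + 83
  112 = 1 · 83 + 29
  83 = 2 · 29 + 25
  29 = 1 · 25 + 4
  25 = 6 · 4 + 1
  4 = 4 · 1 + 0
gcd(867, 112) = 1.
Track Bezout coefficients alongside the remainders: start with r₀ = 867 = a·1 + b·0 (s = 1, t = 0) and r₁ = 112 = a·0 + b·1 (s = 0, t = 1); each new remainder r_{k+1} = r_{k-1} − q_k·r_k inherits s_{k+1} = s_{k-1} − q_k·s_k, t_{k+1} = t_{k-1} − q_k·t_k, so r_k = a·s_k + b·t_k at every step:
  q = 7: r = 83, s = 1 − 7·0 = 1, t = 0 − 7·1 = -7  (check: 867·1 + 112·(-7) = 83)
  q = 1: r = 29, s = 0 − 1·1 = -1, t = 1 − 1·(-7) = 8  (check: 867·(-1) + 112·8 = 29)
  q = 2: r = 25, s = 1 − 2·(-1) = 3, t = -7 − 2·8 = -23  (check: 867·3 + 112·(-23) = 25)
  q = 1: r = 4, s = -1 − 1·3 = -4, t = 8 − 1·(-23) = 31  (check: 867·(-4) + 112·31 = 4)
  q = 6: r = 1, s = 3 − 6·(-4) = 27, t = -23 − 6·31 = -209  (check: 867·27 + 112·(-209) = 1)
The row with r = 1 (the gcd) gives the Bezout coefficients s = 27, t = -209.
Result: 867 · (27) + 112 · (-209) = 1.

gcd(867, 112) = 1; s = 27, t = -209 (check: 867·27 + 112·(-209) = 1).


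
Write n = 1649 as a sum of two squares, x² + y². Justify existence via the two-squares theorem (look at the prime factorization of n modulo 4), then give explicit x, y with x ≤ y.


Step 1: Factor n = 1649 = 17 · 97.
Step 2: Check the mod-4 condition on each prime factor: 17 ≡ 1 (mod 4), exponent 1; 97 ≡ 1 (mod 4), exponent 1.
All primes ≡ 3 (mod 4) appear to even exponent (or don't appear), so by the two-squares theorem n IS expressible as a sum of two squares.
Step 3: Build a representation. Here n = 17 · 97 is a product of primes ≡ 1 (mod 4). Each prime p ≡ 1 (mod 4) is itself a sum of two squares; find a² by testing p − a² for a perfect square:
  17: 17 − 1² = 16 = 4² ⇒ 17 = 1² + 4².
  97: 97 − 1² = 96, 97 − 2² = 93, 97 − 3² = 88, 97 − 4² = 81 = 9² ⇒ 97 = 4² + 9².
  Combine using the Brahmagupta–Fibonacci identity (a² + b²)(c² + d²) = (ac − bd)² + (ad + bc)² = (ac + bd)² + (ad − bc)²:
  17 · 97 = 1649: from (1² + 4²)(4² + 9²), take (1·4 − 4·9, 1·9 + 4·4) = (4 − 36, 9 + 16) = (-32, 25); dropping signs (only squares matter) gives (32, 25); check 32² + 25² = 1024 + 625 = 1649 ✓.
Step 4: Order so x ≤ y and verify: 25² + 32² = 625 + 1024 = 1649 = n. ✓

n = 1649 = 25² + 32² (one valid representation with x ≤ y).


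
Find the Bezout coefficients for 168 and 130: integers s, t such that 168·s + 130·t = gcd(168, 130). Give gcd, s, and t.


Euclidean algorithm on (168, 130) — divide until remainder is 0:
  168 = 1 · 130 + 38
  130 = 3 · 38 + 16
  38 = 2 · 16 + 6
  16 = 2 · 6 + 4
  6 = 1 · 4 + 2
  4 = 2 · 2 + 0
gcd(168, 130) = 2.
Track Bezout coefficients alongside the remainders: start with r₀ = 168 = a·1 + b·0 (s = 1, t = 0) and r₁ = 130 = a·0 + b·1 (s = 0, t = 1); each new remainder r_{k+1} = r_{k-1} − q_k·r_k inherits s_{k+1} = s_{k-1} − q_k·s_k, t_{k+1} = t_{k-1} − q_k·t_k, so r_k = a·s_k + b·t_k at every step:
  q = 1: r = 38, s = 1 − 1·0 = 1, t = 0 − 1·1 = -1  (check: 168·1 + 130·(-1) = 38)
  q = 3: r = 16, s = 0 − 3·1 = -3, t = 1 − 3·(-1) = 4  (check: 168·(-3) + 130·4 = 16)
  q = 2: r = 6, s = 1 − 2·(-3) = 7, t = -1 − 2·4 = -9  (check: 168·7 + 130·(-9) = 6)
  q = 2: r = 4, s = -3 − 2·7 = -17, t = 4 − 2·(-9) = 22  (check: 168·(-17) + 130·22 = 4)
  q = 1: r = 2, s = 7 − 1·(-17) = 24, t = -9 − 1·22 = -31  (check: 168·24 + 130·(-31) = 2)
The row with r = 2 (the gcd) gives the Bezout coefficients s = 24, t = -31.
Result: 168 · (24) + 130 · (-31) = 2.

gcd(168, 130) = 2; s = 24, t = -31 (check: 168·24 + 130·(-31) = 2).


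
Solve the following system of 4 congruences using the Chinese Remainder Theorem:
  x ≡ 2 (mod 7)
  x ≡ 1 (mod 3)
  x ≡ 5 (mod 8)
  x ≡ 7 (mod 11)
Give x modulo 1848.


Product of moduli M = 7 · 3 · 8 · 11 = 1848.
Merge one congruence at a time:
  Start: x ≡ 2 (mod 7).
  Combine with x ≡ 1 (mod 3); new modulus lcm = 21.
    Write x = 2 + 7·t and substitute into x ≡ 1 (mod 3): 7·t ≡ 1 − 2 = -1 (mod 3).
    Reduce coefficients mod 3: 1·t ≡ 2 (mod 3).
    So t ≡ 2 (mod 3).
    Then x = 2 + 7·2 = 16, valid modulo lcm(7, 3) = 21: x ≡ 16 (mod 21).
  Combine with x ≡ 5 (mod 8); new modulus lcm = 168.
    Write x = 16 + 21·t and substitute into x ≡ 5 (mod 8): 21·t ≡ 5 − 16 = -11 (mod 8).
    Reduce coefficients mod 8: 5·t ≡ 5 (mod 8).
    The inverse of 5 mod 8 is 5 (since 5·5 = 25 = 3·8 + 1), so t ≡ 5·5 = 25 ≡ 1 (mod 8).
    Then x = 16 + 21·1 = 37, valid modulo lcm(21, 8) = 168: x ≡ 37 (mod 168).
  Combine with x ≡ 7 (mod 11); new modulus lcm = 1848.
    Write x = 37 + 168·t and substitute into x ≡ 7 (mod 11): 168·t ≡ 7 − 37 = -30 (mod 11).
    Reduce coefficients mod 11: 3·t ≡ 3 (mod 11).
    The inverse of 3 mod 11 is 4 (since 3·4 = 12 = 1·11 + 1), so t ≡ 4·3 = 12 ≡ 1 (mod 11).
    Then x = 37 + 168·1 = 205, valid modulo lcm(168, 11) = 1848: x ≡ 205 (mod 1848).
Verify against each original: 205 mod 7 = 2, 205 mod 3 = 1, 205 mod 8 = 5, 205 mod 11 = 7.

x ≡ 205 (mod 1848).


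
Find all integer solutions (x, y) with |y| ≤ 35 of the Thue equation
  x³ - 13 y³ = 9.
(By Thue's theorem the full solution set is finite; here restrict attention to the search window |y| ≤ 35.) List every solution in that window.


The equation is x³ - 13y³ = 9. For fixed y, x³ = 13·y³ + 9, so a solution requires the RHS to be a perfect cube.
Strategy: iterate y from -35 to 35, compute RHS = 13·y³ + 9, and check whether it is a (positive or negative) perfect cube.
Check small values of y:
  y = 0: RHS = 9 is not a perfect cube.
  y = 1: RHS = 22 is not a perfect cube.
  y = -1: RHS = -4 is not a perfect cube.
  y = 2: RHS = 113 is not a perfect cube.
  y = -2: RHS = -95 is not a perfect cube.
  y = 3: RHS = 360 is not a perfect cube.
  y = -3: RHS = -342 is not a perfect cube.
Continuing the search up to |y| = 35 finds no solutions either.
No (x, y) in the scanned range satisfies the equation.

No integer solutions with |y| ≤ 35.


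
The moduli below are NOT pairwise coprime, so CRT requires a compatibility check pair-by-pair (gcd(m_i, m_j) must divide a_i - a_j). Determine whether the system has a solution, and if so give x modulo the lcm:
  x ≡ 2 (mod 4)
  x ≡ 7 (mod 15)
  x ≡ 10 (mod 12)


Moduli 4, 15, 12 are not pairwise coprime, so CRT works modulo lcm(m_i) when all pairwise compatibility conditions hold.
Pairwise compatibility: gcd(m_i, m_j) must divide a_i - a_j for every pair.
Merge one congruence at a time:
  Start: x ≡ 2 (mod 4).
  Combine with x ≡ 7 (mod 15): gcd(4, 15) = 1; 7 - 2 = 5, which IS divisible by 1, so compatible.
    Write x = 2 + 4·t and substitute into x ≡ 7 (mod 15): 4·t ≡ 7 − 2 = 5 (mod 15).
    The inverse of 4 mod 15 is 4 (since 4·4 = 16 = 1·15 + 1), so t ≡ 4·5 = 20 ≡ 5 (mod 15).
    Then x = 2 + 4·5 = 22, valid modulo lcm(4, 15) = 60: x ≡ 22 (mod 60).
  Combine with x ≡ 10 (mod 12): gcd(60, 12) = 12; 10 - 22 = -12, which IS divisible by 12, so compatible.
    Write x = 22 + 60·t and substitute into x ≡ 10 (mod 12): 60·t ≡ 10 − 22 = -12 (mod 12).
    Divide the congruence (and modulus) by g = 12: 5·t ≡ -1 (mod 1).
    Modulo 1 every t works; take t = 0.
    Then x = 22 + 60·0 = 22, valid modulo lcm(60, 12) = 60: x ≡ 22 (mod 60).
Verify: 22 mod 4 = 2, 22 mod 15 = 7, 22 mod 12 = 10.

x ≡ 22 (mod 60).


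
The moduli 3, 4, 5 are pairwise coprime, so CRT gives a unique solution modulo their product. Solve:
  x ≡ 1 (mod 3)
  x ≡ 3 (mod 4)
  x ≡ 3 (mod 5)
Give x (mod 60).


Moduli 3, 4, 5 are pairwise coprime; by CRT there is a unique solution modulo M = 3 · 4 · 5 = 60.
Solve pairwise, accumulating the modulus:
  Start with x ≡ 1 (mod 3).
  Combine with x ≡ 3 (mod 4): since gcd(3, 4) = 1, we get a unique residue mod 12.
    Write x = 1 + 3·t and substitute into x ≡ 3 (mod 4): 3·t ≡ 3 − 1 = 2 (mod 4).
    The inverse of 3 mod 4 is 3 (since 3·3 = 9 = 2·4 + 1), so t ≡ 3·2 = 6 ≡ 2 (mod 4).
    Then x = 1 + 3·2 = 7, valid modulo lcm(3, 4) = 12: x ≡ 7 (mod 12).
  Combine with x ≡ 3 (mod 5): since gcd(12, 5) = 1, we get a unique residue mod 60.
    Write x = 7 + 12·t and substitute into x ≡ 3 (mod 5): 12·t ≡ 3 − 7 = -4 (mod 5).
    Reduce coefficients mod 5: 2·t ≡ 1 (mod 5).
    The inverse of 2 mod 5 is 3 (since 2·3 = 6 = 1·5 + 1), so t ≡ 3·1 = 3 ≡ 3 (mod 5).
    Then x = 7 + 12·3 = 43, valid modulo lcm(12, 5) = 60: x ≡ 43 (mod 60).
Verify: 43 mod 3 = 1 ✓, 43 mod 4 = 3 ✓, 43 mod 5 = 3 ✓.

x ≡ 43 (mod 60).


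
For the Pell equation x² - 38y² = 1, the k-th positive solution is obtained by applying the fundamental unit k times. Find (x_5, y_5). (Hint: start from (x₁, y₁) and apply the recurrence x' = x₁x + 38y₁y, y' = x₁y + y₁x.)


Step 1: Find the fundamental solution (x₁, y₁) of x² - 38y² = 1.
  Expand √38 as a continued fraction. a₀ = ⌊√38⌋ = 6; iterate m_{k+1} = d_k·a_k − m_k, d_{k+1} = (38 − m_{k+1}²)/d_k, a_{k+1} = ⌊(a₀ + m_{k+1})/d_{k+1}⌋ (starting m₀ = 0, d₀ = 1), with convergents p_k = a_k·p_{k-1} + p_{k-2}, q_k = a_k·q_{k-1} + q_{k-2} (p₋₁ = 1, q₋₁ = 0):
  k = 0: a₀ = 6; p₀/q₀ = 6/1; p₀² − 38·q₀² = 36 − 38 = -2.
  k = 1: m = 6, d = 2, a = ⌊(6 + 6)/2⌋ = 6; p/q = (6·6 + 1)/(6·1 + 0) = 37/6; p² − 38·q² = 1369 − 1368 = 1.
  The first convergent with p² − 38·q² = 1 gives the fundamental solution (x₁, y₁) = (37, 6).
Step 2: Apply the recurrence (x_{n+1}, y_{n+1}) = (x₁x_n + 38y₁y_n, x₁y_n + y₁x_n) repeatedly.
  From (x_1, y_1) = (37, 6): x_2 = 37·37 + 38·6·6 = 2737; y_2 = 37·6 + 6·37 = 444.
  From (x_2, y_2) = (2737, 444): x_3 = 37·2737 + 38·6·444 = 202501; y_3 = 37·444 + 6·2737 = 32850.
  From (x_3, y_3) = (202501, 32850): x_4 = 37·202501 + 38·6·32850 = 14982337; y_4 = 37·32850 + 6·202501 = 2430456.
  From (x_4, y_4) = (14982337, 2430456): x_5 = 37·14982337 + 38·6·2430456 = 1108490437; y_5 = 37·2430456 + 6·14982337 = 179820894.
Step 3: Verify x_5² - 38·y_5² = 1228751048920450969 - 1228751048920450968 = 1 (should be 1). ✓

(x_1, y_1) = (37, 6); (x_5, y_5) = (1108490437, 179820894).


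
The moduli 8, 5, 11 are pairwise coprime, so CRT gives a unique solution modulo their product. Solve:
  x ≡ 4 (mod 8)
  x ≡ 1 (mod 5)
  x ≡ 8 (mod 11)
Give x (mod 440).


Moduli 8, 5, 11 are pairwise coprime; by CRT there is a unique solution modulo M = 8 · 5 · 11 = 440.
Solve pairwise, accumulating the modulus:
  Start with x ≡ 4 (mod 8).
  Combine with x ≡ 1 (mod 5): since gcd(8, 5) = 1, we get a unique residue mod 40.
    Write x = 4 + 8·t and substitute into x ≡ 1 (mod 5): 8·t ≡ 1 − 4 = -3 (mod 5).
    Reduce coefficients mod 5: 3·t ≡ 2 (mod 5).
    The inverse of 3 mod 5 is 2 (since 3·2 = 6 = 1·5 + 1), so t ≡ 2·2 = 4 ≡ 4 (mod 5).
    Then x = 4 + 8·4 = 36, valid modulo lcm(8, 5) = 40: x ≡ 36 (mod 40).
  Combine with x ≡ 8 (mod 11): since gcd(40, 11) = 1, we get a unique residue mod 440.
    Write x = 36 + 40·t and substitute into x ≡ 8 (mod 11): 40·t ≡ 8 − 36 = -28 (mod 11).
    Reduce coefficients mod 11: 7·t ≡ 5 (mod 11).
    The inverse of 7 mod 11 is 8 (since 7·8 = 56 = 5·11 + 1), so t ≡ 8·5 = 40 ≡ 7 (mod 11).
    Then x = 36 + 40·7 = 316, valid modulo lcm(40, 11) = 440: x ≡ 316 (mod 440).
Verify: 316 mod 8 = 4 ✓, 316 mod 5 = 1 ✓, 316 mod 11 = 8 ✓.

x ≡ 316 (mod 440).


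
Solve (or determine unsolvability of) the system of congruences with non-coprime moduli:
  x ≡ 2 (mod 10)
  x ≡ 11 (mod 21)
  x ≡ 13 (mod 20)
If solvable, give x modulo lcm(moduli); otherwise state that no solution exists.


Moduli 10, 21, 20 are not pairwise coprime, so CRT works modulo lcm(m_i) when all pairwise compatibility conditions hold.
Pairwise compatibility: gcd(m_i, m_j) must divide a_i - a_j for every pair.
Merge one congruence at a time:
  Start: x ≡ 2 (mod 10).
  Combine with x ≡ 11 (mod 21): gcd(10, 21) = 1; 11 - 2 = 9, which IS divisible by 1, so compatible.
    Write x = 2 + 10·t and substitute into x ≡ 11 (mod 21): 10·t ≡ 11 − 2 = 9 (mod 21).
    The inverse of 10 mod 21 is 19 (since 10·19 = 190 = 9·21 + 1), so t ≡ 19·9 = 171 ≡ 3 (mod 21).
    Then x = 2 + 10·3 = 32, valid modulo lcm(10, 21) = 210: x ≡ 32 (mod 210).
  Combine with x ≡ 13 (mod 20): gcd(210, 20) = 10, and 13 - 32 = -19 is NOT divisible by 10.
    ⇒ system is inconsistent (no integer solution).

No solution (the system is inconsistent).


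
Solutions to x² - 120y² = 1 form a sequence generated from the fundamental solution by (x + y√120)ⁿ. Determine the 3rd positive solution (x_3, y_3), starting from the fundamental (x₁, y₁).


Step 1: Find the fundamental solution (x₁, y₁) of x² - 120y² = 1.
  Expand √120 as a continued fraction. a₀ = ⌊√120⌋ = 10; iterate m_{k+1} = d_k·a_k − m_k, d_{k+1} = (120 − m_{k+1}²)/d_k, a_{k+1} = ⌊(a₀ + m_{k+1})/d_{k+1}⌋ (starting m₀ = 0, d₀ = 1), with convergents p_k = a_k·p_{k-1} + p_{k-2}, q_k = a_k·q_{k-1} + q_{k-2} (p₋₁ = 1, q₋₁ = 0):
  k = 0: a₀ = 10; p₀/q₀ = 10/1; p₀² − 120·q₀² = 100 − 120 = -20.
  k = 1: m = 10, d = 20, a = ⌊(10 + 10)/20⌋ = 1; p/q = (1·10 + 1)/(1·1 + 0) = 11/1; p² − 120·q² = 121 − 120 = 1.
  The first convergent with p² − 120·q² = 1 gives the fundamental solution (x₁, y₁) = (11, 1).
Step 2: Apply the recurrence (x_{n+1}, y_{n+1}) = (x₁x_n + 120y₁y_n, x₁y_n + y₁x_n) repeatedly.
  From (x_1, y_1) = (11, 1): x_2 = 11·11 + 120·1·1 = 241; y_2 = 11·1 + 1·11 = 22.
  From (x_2, y_2) = (241, 22): x_3 = 11·241 + 120·1·22 = 5291; y_3 = 11·22 + 1·241 = 483.
Step 3: Verify x_3² - 120·y_3² = 27994681 - 27994680 = 1 (should be 1). ✓

(x_1, y_1) = (11, 1); (x_3, y_3) = (5291, 483).


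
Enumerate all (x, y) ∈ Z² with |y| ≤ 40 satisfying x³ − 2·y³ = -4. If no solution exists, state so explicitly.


The equation is x³ - 2y³ = -4. For fixed y, x³ = 2·y³ − 4, so a solution requires the RHS to be a perfect cube.
Strategy: iterate y from -40 to 40, compute RHS = 2·y³ − 4, and check whether it is a (positive or negative) perfect cube.
Check small values of y:
  y = 0: RHS = -4 is not a perfect cube.
  y = 1: RHS = -2 is not a perfect cube.
  y = -1: RHS = -6 is not a perfect cube.
  y = 2: RHS = 12 is not a perfect cube.
  y = -2: RHS = -20 is not a perfect cube.
  y = 3: RHS = 50 is not a perfect cube.
  y = -3: RHS = -58 is not a perfect cube.
Continuing the search up to |y| = 40 finds no solutions either.
No (x, y) in the scanned range satisfies the equation.

No integer solutions with |y| ≤ 40.


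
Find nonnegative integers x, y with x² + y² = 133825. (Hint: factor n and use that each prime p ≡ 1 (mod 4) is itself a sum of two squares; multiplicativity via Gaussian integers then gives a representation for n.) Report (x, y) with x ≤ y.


Step 1: Factor n = 133825 = 5^2 · 53 · 101.
Step 2: Check the mod-4 condition on each prime factor: 5 ≡ 1 (mod 4), exponent 2; 53 ≡ 1 (mod 4), exponent 1; 101 ≡ 1 (mod 4), exponent 1.
All primes ≡ 3 (mod 4) appear to even exponent (or don't appear), so by the two-squares theorem n IS expressible as a sum of two squares.
Step 3: Build a representation. Group n = k² · m with k = 5 and m = 53 · 101 = 5353 (a product of primes ≡ 1 (mod 4)); a representation of m scales to one of n via (k·x)² + (k·y)² = k²(x² + y²). Each prime p ≡ 1 (mod 4) is itself a sum of two squares; find a² by testing p − a² for a perfect square:
  53: 53 − 1² = 52, 53 − 2² = 49 = 7² ⇒ 53 = 2² + 7².
  101: 101 − 1² = 100 = 10² ⇒ 101 = 1² + 10².
  Combine using the Brahmagupta–Fibonacci identity (a² + b²)(c² + d²) = (ac − bd)² + (ad + bc)² = (ac + bd)² + (ad − bc)²:
  53 · 101 = 5353: from (2² + 7²)(1² + 10²), take (2·1 − 7·10, 2·10 + 7·1) = (2 − 70, 20 + 7) = (-68, 27); dropping signs (only squares matter) gives (68, 27); check 68² + 27² = 4624 + 729 = 5353 ✓.
  Scale by k = 5: (5·68, 5·27) = (340, 135).
Step 4: Order so x ≤ y and verify: 135² + 340² = 18225 + 115600 = 133825 = n. ✓

n = 133825 = 135² + 340² (one valid representation with x ≤ y).


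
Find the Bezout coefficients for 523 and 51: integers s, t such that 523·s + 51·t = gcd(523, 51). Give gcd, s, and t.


Euclidean algorithm on (523, 51) — divide until remainder is 0:
  523 = 10 · 51 + 13
  51 = 3 · 13 + 12
  13 = 1 · 12 + 1
  12 = 12 · 1 + 0
gcd(523, 51) = 1.
Track Bezout coefficients alongside the remainders: start with r₀ = 523 = a·1 + b·0 (s = 1, t = 0) and r₁ = 51 = a·0 + b·1 (s = 0, t = 1); each new remainder r_{k+1} = r_{k-1} − q_k·r_k inherits s_{k+1} = s_{k-1} − q_k·s_k, t_{k+1} = t_{k-1} − q_k·t_k, so r_k = a·s_k + b·t_k at every step:
  q = 10: r = 13, s = 1 − 10·0 = 1, t = 0 − 10·1 = -10  (check: 523·1 + 51·(-10) = 13)
  q = 3: r = 12, s = 0 − 3·1 = -3, t = 1 − 3·(-10) = 31  (check: 523·(-3) + 51·31 = 12)
  q = 1: r = 1, s = 1 − 1·(-3) = 4, t = -10 − 1·31 = -41  (check: 523·4 + 51·(-41) = 1)
The row with r = 1 (the gcd) gives the Bezout coefficients s = 4, t = -41.
Result: 523 · (4) + 51 · (-41) = 1.

gcd(523, 51) = 1; s = 4, t = -41 (check: 523·4 + 51·(-41) = 1).
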